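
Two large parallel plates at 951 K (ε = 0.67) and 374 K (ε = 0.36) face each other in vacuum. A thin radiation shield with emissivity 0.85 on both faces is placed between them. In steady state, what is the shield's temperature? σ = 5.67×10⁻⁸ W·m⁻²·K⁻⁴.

T_s ≈ 853 K

In steady state the net flux on the hot side equals that on the cold side.
σ(T₁⁴−T_s⁴)/D₁ = σ(T_s⁴−T₂⁴)/D₂, with D₁ = 1/ε₁+1/ε_s−1 = 1.669, D₂ = 1/ε_s+1/ε₂−1 = 2.954.
Solve for T_s⁴: T_s⁴ = (D₂·T₁⁴ + D₁·T₂⁴)/(D₁+D₂) = 5.297×10¹¹ K⁴.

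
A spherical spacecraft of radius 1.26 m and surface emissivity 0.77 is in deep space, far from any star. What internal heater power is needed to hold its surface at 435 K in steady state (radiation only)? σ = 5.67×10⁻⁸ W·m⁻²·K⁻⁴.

P ≈ 31200 W

P = εσ·4πr²·T⁴.
4πr² = 19.95 m²; T⁴ = 3.581×10¹⁰ K⁴.
P = 0.77·5.67×10⁻⁸·19.95·3.581×10¹⁰.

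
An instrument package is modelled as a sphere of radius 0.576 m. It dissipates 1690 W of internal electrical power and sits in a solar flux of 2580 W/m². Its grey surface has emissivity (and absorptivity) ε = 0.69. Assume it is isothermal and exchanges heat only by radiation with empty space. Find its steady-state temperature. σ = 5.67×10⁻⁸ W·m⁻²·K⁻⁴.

At steady state, absorbed solar power + internal power = radiated power.
Absorbed: α·S·A_cross = 0.69·2580·1.042 = 1856 W (cross-section πr²).
Total input = 1856 + 1690 = 3546 W.
Radiated: εσ·A_surf·T⁴ with A_surf = 4πr² = 4.169 m².
T⁴ = 3546/(0.69·5.67×10⁻⁸·4.169) = 2.174×10¹⁰ K⁴.

T ≈ 384 K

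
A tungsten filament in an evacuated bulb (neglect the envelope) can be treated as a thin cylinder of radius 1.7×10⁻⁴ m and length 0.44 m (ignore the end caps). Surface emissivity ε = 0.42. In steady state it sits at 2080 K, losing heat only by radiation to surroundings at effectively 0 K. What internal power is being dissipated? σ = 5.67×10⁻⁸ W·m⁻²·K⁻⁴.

Steady state: P = εσA T⁴.
A = 2πrL = 4.700×10⁻⁴ m²; T⁴ = (2080)⁴ = 1.872×10¹³ K⁴.
P = 0.42 × 5.67×10⁻⁸ × 4.700×10⁻⁴ × 1.872×10¹³.

P ≈ 209 W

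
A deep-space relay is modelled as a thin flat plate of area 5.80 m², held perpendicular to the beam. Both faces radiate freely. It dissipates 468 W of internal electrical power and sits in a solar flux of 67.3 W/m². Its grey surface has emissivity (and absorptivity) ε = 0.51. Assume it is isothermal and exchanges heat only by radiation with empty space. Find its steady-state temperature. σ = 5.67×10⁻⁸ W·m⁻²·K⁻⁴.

At steady state, absorbed solar power + internal power = radiated power.
Absorbed: α·S·A_cross = 0.51·67.3·5.800 = 199.1 W (cross-section A).
Total input = 199.1 + 468 = 667.1 W.
Radiated: εσ·A_surf·T⁴ with A_surf = 2A = 11.60 m².
T⁴ = 667.1/(0.51·5.67×10⁻⁸·11.60) = 1.989×10⁹ K⁴.

T ≈ 211 K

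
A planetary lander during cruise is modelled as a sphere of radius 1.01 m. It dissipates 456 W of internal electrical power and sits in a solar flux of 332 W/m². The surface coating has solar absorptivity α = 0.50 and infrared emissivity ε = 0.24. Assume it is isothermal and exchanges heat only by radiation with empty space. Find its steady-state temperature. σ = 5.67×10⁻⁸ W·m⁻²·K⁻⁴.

T ≈ 274 K

At steady state, absorbed solar power + internal power = radiated power.
Absorbed: α·S·A_cross = 0.50·332·3.205 = 532.0 W (cross-section πr²).
Total input = 532.0 + 456 = 988.0 W.
Radiated: εσ·A_surf·T⁴ with A_surf = 4πr² = 12.82 m².
T⁴ = 988.0/(0.24·5.67×10⁻⁸·12.82) = 5.664×10⁹ K⁴.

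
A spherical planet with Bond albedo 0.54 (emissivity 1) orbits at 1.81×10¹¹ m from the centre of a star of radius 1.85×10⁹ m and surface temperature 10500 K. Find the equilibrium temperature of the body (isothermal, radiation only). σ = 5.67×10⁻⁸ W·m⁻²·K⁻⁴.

The star's surface emits σT_*⁴; at distance d the flux is S = σT_*⁴(R_*/d)².
S = 5.67×10⁻⁸·(10500)⁴·(1.85×10⁹/1.81×10¹¹)² = 72000 W/m².
For an isothermal sphere T⁴ = (1−a)S/(4σ) = 1.460×10¹¹ K⁴.

T ≈ 618 K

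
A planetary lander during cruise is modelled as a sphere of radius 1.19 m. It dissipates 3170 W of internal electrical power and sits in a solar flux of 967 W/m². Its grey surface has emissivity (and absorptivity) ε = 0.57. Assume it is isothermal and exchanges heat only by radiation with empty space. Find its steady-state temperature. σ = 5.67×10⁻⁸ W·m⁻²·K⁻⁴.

T ≈ 314 K

At steady state, absorbed solar power + internal power = radiated power.
Absorbed: α·S·A_cross = 0.57·967·4.449 = 2452 W (cross-section πr²).
Total input = 2452 + 3170 = 5622 W.
Radiated: εσ·A_surf·T⁴ with A_surf = 4πr² = 17.80 m².
T⁴ = 5622/(0.57·5.67×10⁻⁸·17.80) = 9.776×10⁹ K⁴.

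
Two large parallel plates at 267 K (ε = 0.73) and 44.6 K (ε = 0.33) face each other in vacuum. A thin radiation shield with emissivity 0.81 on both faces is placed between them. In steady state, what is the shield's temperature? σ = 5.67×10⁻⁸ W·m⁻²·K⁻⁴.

In steady state the net flux on the hot side equals that on the cold side.
σ(T₁⁴−T_s⁴)/D₁ = σ(T_s⁴−T₂⁴)/D₂, with D₁ = 1/ε₁+1/ε_s−1 = 1.604, D₂ = 1/ε_s+1/ε₂−1 = 3.265.
Solve for T_s⁴: T_s⁴ = (D₂·T₁⁴ + D₁·T₂⁴)/(D₁+D₂) = 3.409×10⁹ K⁴.

T_s ≈ 242 K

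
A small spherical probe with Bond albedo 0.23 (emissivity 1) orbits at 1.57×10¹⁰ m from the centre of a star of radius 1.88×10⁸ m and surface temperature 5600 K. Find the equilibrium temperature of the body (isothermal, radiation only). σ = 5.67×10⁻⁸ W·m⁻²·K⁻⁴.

The star's surface emits σT_*⁴; at distance d the flux is S = σT_*⁴(R_*/d)².
S = 5.67×10⁻⁸·(5600)⁴·(1.88×10⁸/1.57×10¹⁰)² = 7996 W/m².
For an isothermal sphere T⁴ = (1−a)S/(4σ) = 2.715×10¹⁰ K⁴.

T ≈ 406 K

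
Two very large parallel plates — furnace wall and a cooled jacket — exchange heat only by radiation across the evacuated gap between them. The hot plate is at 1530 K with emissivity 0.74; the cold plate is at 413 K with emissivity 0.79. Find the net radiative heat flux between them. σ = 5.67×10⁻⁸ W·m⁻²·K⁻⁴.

q ≈ 1.91×10⁵ W/m²

For two infinite grey parallel plates, q = σ(T₁⁴ − T₂⁴)/(1/ε₁ + 1/ε₂ − 1).
T₁⁴ − T₂⁴ = 5.480×10¹² − 2.909×10¹⁰ = 5.451×10¹² K⁴.
1/ε₁ + 1/ε₂ − 1 = 1.351 + 1.266 − 1 = 1.617.
q = 5.67×10⁻⁸ × 5.451×10¹² / 1.617.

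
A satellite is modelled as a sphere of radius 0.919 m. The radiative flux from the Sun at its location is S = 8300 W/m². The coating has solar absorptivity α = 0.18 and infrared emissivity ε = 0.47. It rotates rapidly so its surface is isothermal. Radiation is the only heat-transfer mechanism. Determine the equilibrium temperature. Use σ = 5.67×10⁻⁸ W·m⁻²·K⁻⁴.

T ≈ 344 K

At equilibrium, absorbed power = emitted power.
Absorbing cross-section = πr² = 2.653 m²; emitting surface = 4πr² = 10.61 m² (ratio 4).
αS·A_cross = εσ·A_surf·T⁴  ⇒  T⁴ = αS/(ε·4σ).
T⁴ = 0.180·8300/(0.47·4·5.67×10⁻⁸) = 1.402×10¹⁰ K⁴.
T = (1.402×10¹⁰)^(1/4).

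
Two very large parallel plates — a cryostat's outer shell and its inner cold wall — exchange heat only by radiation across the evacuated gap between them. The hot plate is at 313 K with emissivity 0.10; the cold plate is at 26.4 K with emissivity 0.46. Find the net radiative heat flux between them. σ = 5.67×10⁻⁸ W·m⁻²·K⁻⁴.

For two infinite grey parallel plates, q = σ(T₁⁴ − T₂⁴)/(1/ε₁ + 1/ε₂ − 1).
T₁⁴ − T₂⁴ = 9.598×10⁹ − 4.858×10⁵ = 9.597×10⁹ K⁴.
1/ε₁ + 1/ε₂ − 1 = 10.00 + 2.174 − 1 = 11.17.
q = 5.67×10⁻⁸ × 9.597×10⁹ / 11.17.

q ≈ 48.7 W/m²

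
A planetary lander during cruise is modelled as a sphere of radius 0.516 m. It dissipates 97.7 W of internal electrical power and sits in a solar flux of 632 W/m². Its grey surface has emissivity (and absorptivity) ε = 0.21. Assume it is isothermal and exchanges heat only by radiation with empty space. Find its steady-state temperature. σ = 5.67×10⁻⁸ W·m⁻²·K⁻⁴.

T ≈ 269 K

At steady state, absorbed solar power + internal power = radiated power.
Absorbed: α·S·A_cross = 0.21·632·0.8365 = 111.0 W (cross-section πr²).
Total input = 111.0 + 97.7 = 208.7 W.
Radiated: εσ·A_surf·T⁴ with A_surf = 4πr² = 3.346 m².
T⁴ = 208.7/(0.21·5.67×10⁻⁸·3.346) = 5.239×10⁹ K⁴.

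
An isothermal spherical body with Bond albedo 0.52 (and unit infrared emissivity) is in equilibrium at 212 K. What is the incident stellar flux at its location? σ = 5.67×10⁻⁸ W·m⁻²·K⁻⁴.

(1−a)S·πr² = σ·4πr²·T⁴ ⇒ S = 4σT⁴/(1−a).
S = 4·5.67×10⁻⁸·2.020×10⁹/0.480.

S ≈ 954 W/m²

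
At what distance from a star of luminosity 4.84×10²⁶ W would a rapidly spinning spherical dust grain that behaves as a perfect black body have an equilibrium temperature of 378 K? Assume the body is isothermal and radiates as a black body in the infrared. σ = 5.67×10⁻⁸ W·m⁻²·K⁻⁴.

d ≈ 9.12×10¹⁰ m

For an isothermal black-emitting sphere, (1−a)S·πr² = σ·4πr²·T⁴ ⇒ S = 4σT⁴/(1−a).
S = 4·5.67×10⁻⁸·(378)⁴/1.00 = 4630 W/m².
Flux falls as S = L/(4πd²), so d = √(L/(4πS)) = √(4.84×10²⁶/(4π·4630)).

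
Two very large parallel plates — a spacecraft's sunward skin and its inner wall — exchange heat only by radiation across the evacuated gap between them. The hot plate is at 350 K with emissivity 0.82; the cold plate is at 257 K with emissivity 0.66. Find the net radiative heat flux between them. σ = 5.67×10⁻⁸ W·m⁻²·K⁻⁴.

q ≈ 348 W/m²

For two infinite grey parallel plates, q = σ(T₁⁴ − T₂⁴)/(1/ε₁ + 1/ε₂ − 1).
T₁⁴ − T₂⁴ = 1.501×10¹⁰ − 4.362×10⁹ = 1.064×10¹⁰ K⁴.
1/ε₁ + 1/ε₂ − 1 = 1.220 + 1.515 − 1 = 1.735.
q = 5.67×10⁻⁸ × 1.064×10¹⁰ / 1.735.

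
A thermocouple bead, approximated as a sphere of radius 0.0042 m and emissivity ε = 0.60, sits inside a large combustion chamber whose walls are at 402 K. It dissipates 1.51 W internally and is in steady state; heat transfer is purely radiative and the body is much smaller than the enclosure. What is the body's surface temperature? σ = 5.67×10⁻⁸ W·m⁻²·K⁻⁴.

T ≈ 690 K

For a small grey body in a large enclosure, net radiated power = εσA(T⁴ − T_w⁴).
Steady state: P = εσA(T⁴ − T_w⁴) with A = 4πr² = 2.217×10⁻⁴ m².
T⁴ = P/(εσA) + T_w⁴ = 1.51/(0.60·5.67×10⁻⁸·2.217×10⁻⁴) + (402)⁴
    = 2.002×10¹¹ + 2.612×10¹⁰ = 2.263×10¹¹ K⁴.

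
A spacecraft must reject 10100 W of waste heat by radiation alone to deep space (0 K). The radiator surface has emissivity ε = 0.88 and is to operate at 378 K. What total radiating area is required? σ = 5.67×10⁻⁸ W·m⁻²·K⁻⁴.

P = εσA T⁴ ⇒ A = P/(εσT⁴).
T⁴ = 2.042×10¹⁰ K⁴.
A = 10100/(0.88 × 5.67×10⁻⁸ × 2.042×10¹⁰).

A ≈ 9.91 m²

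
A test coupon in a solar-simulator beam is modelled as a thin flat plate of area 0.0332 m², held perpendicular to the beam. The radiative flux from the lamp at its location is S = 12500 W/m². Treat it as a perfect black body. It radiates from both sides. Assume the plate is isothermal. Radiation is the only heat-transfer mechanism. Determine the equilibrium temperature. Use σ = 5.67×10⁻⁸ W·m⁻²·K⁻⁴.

At equilibrium, absorbed power = emitted power.
Absorbing cross-section = A = 0.03320 m²; emitting surface = 2A = 0.06640 m² (ratio 2).
S·A_cross = εσ·A_surf·T⁴  ⇒  T⁴ = S/(2σ).
T⁴ = 1.00·12500/(2·5.67×10⁻⁸) = 1.102×10¹¹ K⁴.
T = (1.102×10¹¹)^(1/4).

T ≈ 576 K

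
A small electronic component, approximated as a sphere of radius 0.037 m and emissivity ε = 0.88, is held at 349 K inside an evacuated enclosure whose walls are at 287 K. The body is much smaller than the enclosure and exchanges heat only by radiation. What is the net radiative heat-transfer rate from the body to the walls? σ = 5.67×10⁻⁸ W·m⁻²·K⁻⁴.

For a small grey body in a large enclosure: P_net = εσA(T_body⁴ − T_wall⁴).
A = 4πr² = 0.01720 m²; T_body⁴ − T_wall⁴ = 1.484×10¹⁰ − 6.785×10⁹ = 8.051×10⁹ K⁴.
|P_net| = 0.88·5.67×10⁻⁸·0.01720·8.051×10⁹.

P_net ≈ 6.91 W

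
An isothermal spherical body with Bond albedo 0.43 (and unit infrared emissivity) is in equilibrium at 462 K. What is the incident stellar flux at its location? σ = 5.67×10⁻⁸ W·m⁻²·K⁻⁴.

S ≈ 18100 W/m²

(1−a)S·πr² = σ·4πr²·T⁴ ⇒ S = 4σT⁴/(1−a).
S = 4·5.67×10⁻⁸·4.556×10¹⁰/0.570.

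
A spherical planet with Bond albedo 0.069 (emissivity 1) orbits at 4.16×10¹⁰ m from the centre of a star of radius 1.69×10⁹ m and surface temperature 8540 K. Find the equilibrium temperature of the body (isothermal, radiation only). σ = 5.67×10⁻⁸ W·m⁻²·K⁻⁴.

T ≈ 1200 K

The star's surface emits σT_*⁴; at distance d the flux is S = σT_*⁴(R_*/d)².
S = 5.67×10⁻⁸·(8540)⁴·(1.69×10⁹/4.16×10¹⁰)² = 4.977×10⁵ W/m².
For an isothermal sphere T⁴ = (1−a)S/(4σ) = 2.043×10¹² K⁴.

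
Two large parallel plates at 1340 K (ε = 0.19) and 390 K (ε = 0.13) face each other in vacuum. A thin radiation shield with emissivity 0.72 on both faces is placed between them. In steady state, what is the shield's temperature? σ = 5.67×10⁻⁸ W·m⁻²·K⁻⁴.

In steady state the net flux on the hot side equals that on the cold side.
σ(T₁⁴−T_s⁴)/D₁ = σ(T_s⁴−T₂⁴)/D₂, with D₁ = 1/ε₁+1/ε_s−1 = 5.652, D₂ = 1/ε_s+1/ε₂−1 = 8.081.
Solve for T_s⁴: T_s⁴ = (D₂·T₁⁴ + D₁·T₂⁴)/(D₁+D₂) = 1.907×10¹² K⁴.

T_s ≈ 1180 K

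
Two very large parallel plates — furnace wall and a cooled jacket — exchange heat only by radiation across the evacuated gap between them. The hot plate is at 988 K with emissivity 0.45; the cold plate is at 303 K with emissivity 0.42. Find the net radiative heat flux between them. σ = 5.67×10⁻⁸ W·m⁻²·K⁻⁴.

For two infinite grey parallel plates, q = σ(T₁⁴ − T₂⁴)/(1/ε₁ + 1/ε₂ − 1).
T₁⁴ − T₂⁴ = 9.529×10¹¹ − 8.429×10⁹ = 9.444×10¹¹ K⁴.
1/ε₁ + 1/ε₂ − 1 = 2.222 + 2.381 − 1 = 3.603.
q = 5.67×10⁻⁸ × 9.444×10¹¹ / 3.603.

q ≈ 14900 W/m²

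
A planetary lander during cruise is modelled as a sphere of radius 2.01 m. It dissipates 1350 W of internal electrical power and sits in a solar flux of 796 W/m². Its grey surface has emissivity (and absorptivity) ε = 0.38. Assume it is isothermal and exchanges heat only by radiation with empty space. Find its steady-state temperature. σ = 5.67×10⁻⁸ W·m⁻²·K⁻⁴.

T ≈ 262 K

At steady state, absorbed solar power + internal power = radiated power.
Absorbed: α·S·A_cross = 0.38·796·12.69 = 3839 W (cross-section πr²).
Total input = 3839 + 1350 = 5189 W.
Radiated: εσ·A_surf·T⁴ with A_surf = 4πr² = 50.77 m².
T⁴ = 5189/(0.38·5.67×10⁻⁸·50.77) = 4.744×10⁹ K⁴.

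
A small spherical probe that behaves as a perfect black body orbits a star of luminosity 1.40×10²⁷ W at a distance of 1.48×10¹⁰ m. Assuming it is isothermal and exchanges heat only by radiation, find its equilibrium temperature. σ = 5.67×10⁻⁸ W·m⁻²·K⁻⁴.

First find the stellar flux at distance d: S = L/(4πd²) = 1.40×10²⁷/(4π·(1.48×10¹⁰)²) = 5.086×10⁵ W/m².
For an isothermal sphere, absorbed (1−a)S·πr² = emitted σ·4πr²·T⁴, so T⁴ = (1−a)S/(4σ).
T⁴ = 1.00·5.086×10⁵/(4·5.67×10⁻⁸) = 2.243×10¹² K⁴.

T ≈ 1220 K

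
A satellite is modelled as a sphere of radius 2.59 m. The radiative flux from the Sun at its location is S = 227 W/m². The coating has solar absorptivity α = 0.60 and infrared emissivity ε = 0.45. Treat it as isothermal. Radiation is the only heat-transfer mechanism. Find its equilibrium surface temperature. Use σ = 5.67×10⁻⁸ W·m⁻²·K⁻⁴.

T ≈ 191 K

At equilibrium, absorbed power = emitted power.
Absorbing cross-section = πr² = 21.07 m²; emitting surface = 4πr² = 84.30 m² (ratio 4).
αS·A_cross = εσ·A_surf·T⁴  ⇒  T⁴ = αS/(ε·4σ).
T⁴ = 0.600·227/(0.45·4·5.67×10⁻⁸) = 1.335×10⁹ K⁴.
T = (1.335×10⁹)^(1/4).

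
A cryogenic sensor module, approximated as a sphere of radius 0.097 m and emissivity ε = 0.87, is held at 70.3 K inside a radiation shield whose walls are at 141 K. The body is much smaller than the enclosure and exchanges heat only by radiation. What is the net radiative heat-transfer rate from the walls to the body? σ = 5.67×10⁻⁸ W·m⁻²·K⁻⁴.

For a small grey body in a large enclosure: P_net = εσA(T_body⁴ − T_wall⁴).
A = 4πr² = 0.1182 m²; T_body⁴ − T_wall⁴ = 2.442×10⁷ − 3.953×10⁸ = -3.708×10⁸ K⁴.
|P_net| = 0.87·5.67×10⁻⁸·0.1182·3.708×10⁸.

P_net ≈ 2.16 W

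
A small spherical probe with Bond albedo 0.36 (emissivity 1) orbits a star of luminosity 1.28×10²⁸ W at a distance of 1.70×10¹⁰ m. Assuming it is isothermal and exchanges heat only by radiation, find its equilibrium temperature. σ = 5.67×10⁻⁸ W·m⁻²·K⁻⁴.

T ≈ 1780 K

First find the stellar flux at distance d: S = L/(4πd²) = 1.28×10²⁸/(4π·(1.70×10¹⁰)²) = 3.525×10⁶ W/m².
For an isothermal sphere, absorbed (1−a)S·πr² = emitted σ·4πr²·T⁴, so T⁴ = (1−a)S/(4σ).
T⁴ = 0.640·3.525×10⁶/(4·5.67×10⁻⁸) = 9.946×10¹² K⁴.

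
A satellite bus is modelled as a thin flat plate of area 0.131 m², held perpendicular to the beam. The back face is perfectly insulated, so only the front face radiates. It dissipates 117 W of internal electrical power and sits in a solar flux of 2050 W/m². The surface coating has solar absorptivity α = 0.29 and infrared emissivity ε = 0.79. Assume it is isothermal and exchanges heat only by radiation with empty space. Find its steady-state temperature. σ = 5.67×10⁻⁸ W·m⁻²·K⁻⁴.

T ≈ 427 K

At steady state, absorbed solar power + internal power = radiated power.
Absorbed: α·S·A_cross = 0.29·2050·0.1310 = 77.88 W (cross-section A).
Total input = 77.88 + 117 = 194.9 W.
Radiated: εσ·A_surf·T⁴ with A_surf = A = 0.1310 m².
T⁴ = 194.9/(0.79·5.67×10⁻⁸·0.1310) = 3.321×10¹⁰ K⁴.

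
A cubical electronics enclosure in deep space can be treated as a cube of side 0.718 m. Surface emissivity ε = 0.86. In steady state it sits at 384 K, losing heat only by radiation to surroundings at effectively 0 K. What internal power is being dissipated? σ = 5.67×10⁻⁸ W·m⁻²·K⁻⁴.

Steady state: P = εσA T⁴.
A = 6L² = 3.093 m²; T⁴ = (384)⁴ = 2.174×10¹⁰ K⁴.
P = 0.86 × 5.67×10⁻⁸ × 3.093 × 2.174×10¹⁰.

P ≈ 3280 W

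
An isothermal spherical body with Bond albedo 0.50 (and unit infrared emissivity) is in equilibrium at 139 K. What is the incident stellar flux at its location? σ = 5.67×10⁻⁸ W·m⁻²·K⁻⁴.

(1−a)S·πr² = σ·4πr²·T⁴ ⇒ S = 4σT⁴/(1−a).
S = 4·5.67×10⁻⁸·3.733×10⁸/0.500.

S ≈ 169 W/m²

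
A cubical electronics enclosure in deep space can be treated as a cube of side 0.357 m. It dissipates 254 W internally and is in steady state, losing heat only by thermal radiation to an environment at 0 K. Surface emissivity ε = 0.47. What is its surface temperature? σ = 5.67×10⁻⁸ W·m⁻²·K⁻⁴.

Steady state: internal power = radiated power, P = εσA T⁴.
Radiating area A = 6L² = 0.7647 m².
T⁴ = P/(εσA) = 254/(0.47·5.67×10⁻⁸·0.7647) = 1.246×10¹⁰ K⁴.
T = (1.246×10¹⁰)^(1/4).

T ≈ 334 K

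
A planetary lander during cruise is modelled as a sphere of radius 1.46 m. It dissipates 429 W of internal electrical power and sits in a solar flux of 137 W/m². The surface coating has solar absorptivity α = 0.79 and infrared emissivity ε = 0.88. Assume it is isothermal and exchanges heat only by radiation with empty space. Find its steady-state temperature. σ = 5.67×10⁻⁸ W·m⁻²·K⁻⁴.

T ≈ 171 K

At steady state, absorbed solar power + internal power = radiated power.
Absorbed: α·S·A_cross = 0.79·137·6.697 = 724.8 W (cross-section πr²).
Total input = 724.8 + 429 = 1154 W.
Radiated: εσ·A_surf·T⁴ with A_surf = 4πr² = 26.79 m².
T⁴ = 1154/(0.88·5.67×10⁻⁸·26.79) = 8.633×10⁸ K⁴.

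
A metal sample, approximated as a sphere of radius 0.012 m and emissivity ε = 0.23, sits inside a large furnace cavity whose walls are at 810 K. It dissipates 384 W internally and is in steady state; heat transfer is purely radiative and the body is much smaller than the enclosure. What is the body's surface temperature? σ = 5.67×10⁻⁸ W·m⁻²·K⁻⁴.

T ≈ 2020 K

For a small grey body in a large enclosure, net radiated power = εσA(T⁴ − T_w⁴).
Steady state: P = εσA(T⁴ − T_w⁴) with A = 4πr² = 0.001810 m².
T⁴ = P/(εσA) + T_w⁴ = 384/(0.23·5.67×10⁻⁸·0.001810) + (810)⁴
    = 1.627×10¹³ + 4.305×10¹¹ = 1.670×10¹³ K⁴.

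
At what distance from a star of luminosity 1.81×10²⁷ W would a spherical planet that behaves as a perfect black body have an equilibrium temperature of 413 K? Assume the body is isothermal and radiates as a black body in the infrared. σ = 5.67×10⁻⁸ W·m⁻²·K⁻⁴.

d ≈ 1.48×10¹¹ m

For an isothermal black-emitting sphere, (1−a)S·πr² = σ·4πr²·T⁴ ⇒ S = 4σT⁴/(1−a).
S = 4·5.67×10⁻⁸·(413)⁴/1.00 = 6598 W/m².
Flux falls as S = L/(4πd²), so d = √(L/(4πS)) = √(1.81×10²⁷/(4π·6598)).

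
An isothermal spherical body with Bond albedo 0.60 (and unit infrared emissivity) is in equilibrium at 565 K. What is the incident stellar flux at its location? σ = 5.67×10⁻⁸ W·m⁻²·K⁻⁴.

(1−a)S·πr² = σ·4πr²·T⁴ ⇒ S = 4σT⁴/(1−a).
S = 4·5.67×10⁻⁸·1.019×10¹¹/0.400.

S ≈ 57800 W/m²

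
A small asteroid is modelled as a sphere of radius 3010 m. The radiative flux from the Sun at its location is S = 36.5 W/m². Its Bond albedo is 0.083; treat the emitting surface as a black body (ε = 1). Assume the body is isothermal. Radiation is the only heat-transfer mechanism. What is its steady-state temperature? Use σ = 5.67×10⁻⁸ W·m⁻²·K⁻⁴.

T ≈ 110 K

At equilibrium, absorbed power = emitted power.
Absorbing cross-section = πr² = 2.846×10⁷ m²; emitting surface = 4πr² = 1.139×10⁸ m² (ratio 4).
(1−a)S·A_cross = εσ·A_surf·T⁴  ⇒  T⁴ = (1−a)S/(4σ).
T⁴ = 0.917·36.5/(4·5.67×10⁻⁸) = 1.476×10⁸ K⁴.
T = (1.476×10⁸)^(1/4).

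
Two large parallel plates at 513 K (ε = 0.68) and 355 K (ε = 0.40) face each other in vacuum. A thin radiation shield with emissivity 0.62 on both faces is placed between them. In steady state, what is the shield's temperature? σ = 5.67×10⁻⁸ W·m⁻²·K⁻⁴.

T_s ≈ 468 K

In steady state the net flux on the hot side equals that on the cold side.
σ(T₁⁴−T_s⁴)/D₁ = σ(T_s⁴−T₂⁴)/D₂, with D₁ = 1/ε₁+1/ε_s−1 = 2.083, D₂ = 1/ε_s+1/ε₂−1 = 3.113.
Solve for T_s⁴: T_s⁴ = (D₂·T₁⁴ + D₁·T₂⁴)/(D₁+D₂) = 4.786×10¹⁰ K⁴.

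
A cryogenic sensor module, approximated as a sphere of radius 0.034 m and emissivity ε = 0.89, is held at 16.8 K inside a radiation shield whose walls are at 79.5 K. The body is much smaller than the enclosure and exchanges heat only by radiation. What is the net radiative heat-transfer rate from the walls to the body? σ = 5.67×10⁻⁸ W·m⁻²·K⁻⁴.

P_net ≈ 0.0292 W

For a small grey body in a large enclosure: P_net = εσA(T_body⁴ − T_wall⁴).
A = 4πr² = 0.01453 m²; T_body⁴ − T_wall⁴ = 79660 − 3.995×10⁷ = -3.987×10⁷ K⁴.
|P_net| = 0.89·5.67×10⁻⁸·0.01453·3.987×10⁷.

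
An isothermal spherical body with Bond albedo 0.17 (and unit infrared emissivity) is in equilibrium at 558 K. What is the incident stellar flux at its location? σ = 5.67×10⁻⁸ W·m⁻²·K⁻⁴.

S ≈ 26500 W/m²

(1−a)S·πr² = σ·4πr²·T⁴ ⇒ S = 4σT⁴/(1−a).
S = 4·5.67×10⁻⁸·9.695×10¹⁰/0.830.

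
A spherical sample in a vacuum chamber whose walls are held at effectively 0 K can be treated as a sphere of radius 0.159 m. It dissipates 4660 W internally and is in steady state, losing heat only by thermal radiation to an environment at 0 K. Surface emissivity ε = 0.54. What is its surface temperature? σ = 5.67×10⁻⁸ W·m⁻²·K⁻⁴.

T ≈ 832 K

Steady state: internal power = radiated power, P = εσA T⁴.
Radiating area A = 4πr² = 0.3177 m².
T⁴ = P/(εσA) = 4660/(0.54·5.67×10⁻⁸·0.3177) = 4.791×10¹¹ K⁴.
T = (4.791×10¹¹)^(1/4).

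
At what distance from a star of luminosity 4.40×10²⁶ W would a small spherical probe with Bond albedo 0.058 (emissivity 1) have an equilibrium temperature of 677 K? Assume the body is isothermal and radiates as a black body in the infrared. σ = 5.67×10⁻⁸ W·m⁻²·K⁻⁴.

d ≈ 2.63×10¹⁰ m

For an isothermal black-emitting sphere, (1−a)S·πr² = σ·4πr²·T⁴ ⇒ S = 4σT⁴/(1−a).
S = 4·5.67×10⁻⁸·(677)⁴/0.942 = 50580 W/m².
Flux falls as S = L/(4πd²), so d = √(L/(4πS)) = √(4.40×10²⁶/(4π·50580)).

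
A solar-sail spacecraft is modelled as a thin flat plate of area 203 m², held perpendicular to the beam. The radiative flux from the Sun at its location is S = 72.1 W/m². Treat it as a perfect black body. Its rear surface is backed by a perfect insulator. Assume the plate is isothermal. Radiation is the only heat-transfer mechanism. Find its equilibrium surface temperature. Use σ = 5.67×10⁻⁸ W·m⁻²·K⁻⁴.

T ≈ 189 K

At equilibrium, absorbed power = emitted power.
Absorbing cross-section = A = 203.0 m²; emitting surface = A = 203.0 m² (ratio 1).
S·A_cross = εσ·A_surf·T⁴  ⇒  T⁴ = S/(1σ).
T⁴ = 1.00·72.1/(1·5.67×10⁻⁸) = 1.272×10⁹ K⁴.
T = (1.272×10⁹)^(1/4).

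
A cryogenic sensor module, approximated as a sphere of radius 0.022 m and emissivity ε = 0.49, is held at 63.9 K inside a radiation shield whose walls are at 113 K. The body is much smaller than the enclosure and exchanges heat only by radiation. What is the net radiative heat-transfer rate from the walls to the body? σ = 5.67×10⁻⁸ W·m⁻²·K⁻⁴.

P_net ≈ 0.0247 W

For a small grey body in a large enclosure: P_net = εσA(T_body⁴ − T_wall⁴).
A = 4πr² = 0.006082 m²; T_body⁴ − T_wall⁴ = 1.667×10⁷ − 1.630×10⁸ = -1.464×10⁸ K⁴.
|P_net| = 0.49·5.67×10⁻⁸·0.006082·1.464×10⁸.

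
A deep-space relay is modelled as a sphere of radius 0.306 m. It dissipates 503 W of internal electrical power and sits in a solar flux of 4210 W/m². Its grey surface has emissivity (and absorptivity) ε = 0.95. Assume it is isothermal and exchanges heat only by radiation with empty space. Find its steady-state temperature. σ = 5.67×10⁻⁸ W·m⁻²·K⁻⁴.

T ≈ 403 K

At steady state, absorbed solar power + internal power = radiated power.
Absorbed: α·S·A_cross = 0.95·4210·0.2942 = 1177 W (cross-section πr²).
Total input = 1177 + 503 = 1680 W.
Radiated: εσ·A_surf·T⁴ with A_surf = 4πr² = 1.177 m².
T⁴ = 1680/(0.95·5.67×10⁻⁸·1.177) = 2.650×10¹⁰ K⁴.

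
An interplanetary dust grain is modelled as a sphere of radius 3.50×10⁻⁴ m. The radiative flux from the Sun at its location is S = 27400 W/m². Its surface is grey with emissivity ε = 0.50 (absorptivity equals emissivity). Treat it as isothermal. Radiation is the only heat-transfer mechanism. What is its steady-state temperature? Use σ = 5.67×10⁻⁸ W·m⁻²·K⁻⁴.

T ≈ 590 K

At equilibrium, absorbed power = emitted power.
Absorbing cross-section = πr² = 3.848×10⁻⁷ m²; emitting surface = 4πr² = 1.539×10⁻⁶ m² (ratio 4).
εS·A_cross = εσ·A_surf·T⁴  ⇒  T⁴ = S/(4σ)   (ε cancels).
T⁴ = 27400/(4·5.67×10⁻⁸) = 1.208×10¹¹ K⁴.
T = (1.208×10¹¹)^(1/4).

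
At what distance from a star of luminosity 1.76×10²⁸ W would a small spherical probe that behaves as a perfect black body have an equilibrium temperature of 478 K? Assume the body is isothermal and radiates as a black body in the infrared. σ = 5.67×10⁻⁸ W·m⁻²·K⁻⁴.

For an isothermal black-emitting sphere, (1−a)S·πr² = σ·4πr²·T⁴ ⇒ S = 4σT⁴/(1−a).
S = 4·5.67×10⁻⁸·(478)⁴/1.00 = 11840 W/m².
Flux falls as S = L/(4πd²), so d = √(L/(4πS)) = √(1.76×10²⁸/(4π·11840)).

d ≈ 3.44×10¹¹ m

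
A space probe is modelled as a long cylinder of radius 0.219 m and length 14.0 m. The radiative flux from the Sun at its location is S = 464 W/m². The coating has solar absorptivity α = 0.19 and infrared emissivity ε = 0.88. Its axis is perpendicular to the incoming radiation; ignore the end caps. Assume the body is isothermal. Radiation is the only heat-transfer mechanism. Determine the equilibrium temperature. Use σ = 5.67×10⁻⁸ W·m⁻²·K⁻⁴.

T ≈ 154 K

At equilibrium, absorbed power = emitted power.
Absorbing cross-section = 2rL = 6.132 m²; emitting surface = 2πrL = 19.26 m² (ratio π).
αS·A_cross = εσ·A_surf·T⁴  ⇒  T⁴ = αS/(ε·πσ).
T⁴ = 0.190·464/(0.88·π·5.67×10⁻⁸) = 5.624×10⁸ K⁴.
T = (5.624×10⁸)^(1/4).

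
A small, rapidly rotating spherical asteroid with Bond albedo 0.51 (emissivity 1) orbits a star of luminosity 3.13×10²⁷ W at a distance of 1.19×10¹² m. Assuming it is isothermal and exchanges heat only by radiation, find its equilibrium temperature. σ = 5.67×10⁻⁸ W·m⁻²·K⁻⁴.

T ≈ 140 K

First find the stellar flux at distance d: S = L/(4πd²) = 3.13×10²⁷/(4π·(1.19×10¹²)²) = 175.9 W/m².
For an isothermal sphere, absorbed (1−a)S·πr² = emitted σ·4πr²·T⁴, so T⁴ = (1−a)S/(4σ).
T⁴ = 0.490·175.9/(4·5.67×10⁻⁸) = 3.800×10⁸ K⁴.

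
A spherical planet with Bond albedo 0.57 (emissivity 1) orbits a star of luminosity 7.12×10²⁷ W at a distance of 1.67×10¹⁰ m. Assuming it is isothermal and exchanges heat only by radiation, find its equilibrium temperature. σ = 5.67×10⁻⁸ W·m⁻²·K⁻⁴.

T ≈ 1400 K

First find the stellar flux at distance d: S = L/(4πd²) = 7.12×10²⁷/(4π·(1.67×10¹⁰)²) = 2.032×10⁶ W/m².
For an isothermal sphere, absorbed (1−a)S·πr² = emitted σ·4πr²·T⁴, so T⁴ = (1−a)S/(4σ).
T⁴ = 0.430·2.032×10⁶/(4·5.67×10⁻⁸) = 3.852×10¹² K⁴.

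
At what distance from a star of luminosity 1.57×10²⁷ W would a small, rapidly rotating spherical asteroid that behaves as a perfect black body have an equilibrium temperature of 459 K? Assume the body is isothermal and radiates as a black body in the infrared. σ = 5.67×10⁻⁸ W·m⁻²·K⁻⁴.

For an isothermal black-emitting sphere, (1−a)S·πr² = σ·4πr²·T⁴ ⇒ S = 4σT⁴/(1−a).
S = 4·5.67×10⁻⁸·(459)⁴/1.00 = 10070 W/m².
Flux falls as S = L/(4πd²), so d = √(L/(4πS)) = √(1.57×10²⁷/(4π·10070)).

d ≈ 1.11×10¹¹ m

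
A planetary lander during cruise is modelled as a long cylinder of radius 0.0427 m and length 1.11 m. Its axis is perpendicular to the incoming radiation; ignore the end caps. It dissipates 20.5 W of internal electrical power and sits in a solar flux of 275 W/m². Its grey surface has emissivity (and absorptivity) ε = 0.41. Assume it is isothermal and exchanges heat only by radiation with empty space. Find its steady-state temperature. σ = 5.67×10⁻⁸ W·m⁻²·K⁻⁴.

T ≈ 259 K

At steady state, absorbed solar power + internal power = radiated power.
Absorbed: α·S·A_cross = 0.41·275·0.09479 = 10.69 W (cross-section 2rL).
Total input = 10.69 + 20.5 = 31.19 W.
Radiated: εσ·A_surf·T⁴ with A_surf = 2πrL = 0.2978 m².
T⁴ = 31.19/(0.41·5.67×10⁻⁸·0.2978) = 4.505×10⁹ K⁴.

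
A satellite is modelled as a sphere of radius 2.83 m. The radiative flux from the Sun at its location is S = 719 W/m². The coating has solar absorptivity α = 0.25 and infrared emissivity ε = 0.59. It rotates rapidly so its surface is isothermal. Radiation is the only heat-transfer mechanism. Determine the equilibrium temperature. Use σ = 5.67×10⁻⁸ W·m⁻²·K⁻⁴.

At equilibrium, absorbed power = emitted power.
Absorbing cross-section = πr² = 25.16 m²; emitting surface = 4πr² = 100.6 m² (ratio 4).
αS·A_cross = εσ·A_surf·T⁴  ⇒  T⁴ = αS/(ε·4σ).
T⁴ = 0.250·719/(0.59·4·5.67×10⁻⁸) = 1.343×10⁹ K⁴.
T = (1.343×10⁹)^(1/4).

T ≈ 191 K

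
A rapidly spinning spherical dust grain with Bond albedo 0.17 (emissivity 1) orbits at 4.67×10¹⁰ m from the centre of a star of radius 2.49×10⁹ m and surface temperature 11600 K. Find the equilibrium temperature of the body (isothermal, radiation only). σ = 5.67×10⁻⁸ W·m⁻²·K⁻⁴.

T ≈ 1810 K

The star's surface emits σT_*⁴; at distance d the flux is S = σT_*⁴(R_*/d)².
S = 5.67×10⁻⁸·(11600)⁴·(2.49×10⁹/4.67×10¹⁰)² = 2.919×10⁶ W/m².
For an isothermal sphere T⁴ = (1−a)S/(4σ) = 1.068×10¹³ K⁴.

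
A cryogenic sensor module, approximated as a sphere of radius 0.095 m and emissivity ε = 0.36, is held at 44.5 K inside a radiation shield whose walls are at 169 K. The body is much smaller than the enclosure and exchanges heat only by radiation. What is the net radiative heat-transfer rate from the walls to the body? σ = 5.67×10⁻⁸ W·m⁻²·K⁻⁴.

For a small grey body in a large enclosure: P_net = εσA(T_body⁴ − T_wall⁴).
A = 4πr² = 0.1134 m²; T_body⁴ − T_wall⁴ = 3.921×10⁶ − 8.157×10⁸ = -8.118×10⁸ K⁴.
|P_net| = 0.36·5.67×10⁻⁸·0.1134·8.118×10⁸.

P_net ≈ 1.88 W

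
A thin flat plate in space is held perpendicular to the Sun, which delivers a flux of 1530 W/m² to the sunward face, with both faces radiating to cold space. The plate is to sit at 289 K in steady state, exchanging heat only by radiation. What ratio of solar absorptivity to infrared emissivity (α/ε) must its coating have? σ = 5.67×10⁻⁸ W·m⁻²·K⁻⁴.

α/ε ≈ 0.517

Balance: αS·A = εσ·2A·T⁴ ⇒ α/ε = 2σT⁴/S.
α/ε = 2·5.67×10⁻⁸·(289)⁴/1530 = 2·5.67×10⁻⁸·6.976×10⁹/1530.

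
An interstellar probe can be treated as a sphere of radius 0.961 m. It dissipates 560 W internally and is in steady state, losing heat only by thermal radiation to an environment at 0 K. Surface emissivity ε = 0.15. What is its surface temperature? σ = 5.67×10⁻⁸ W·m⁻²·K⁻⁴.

T ≈ 274 K

Steady state: internal power = radiated power, P = εσA T⁴.
Radiating area A = 4πr² = 11.61 m².
T⁴ = P/(εσA) = 560/(0.15·5.67×10⁻⁸·11.61) = 5.674×10⁹ K⁴.
T = (5.674×10⁹)^(1/4).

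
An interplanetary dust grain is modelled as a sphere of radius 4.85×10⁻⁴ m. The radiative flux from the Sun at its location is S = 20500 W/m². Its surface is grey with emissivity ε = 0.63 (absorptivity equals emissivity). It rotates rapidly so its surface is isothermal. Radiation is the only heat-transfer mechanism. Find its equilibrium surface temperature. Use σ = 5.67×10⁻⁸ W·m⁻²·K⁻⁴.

T ≈ 548 K

At equilibrium, absorbed power = emitted power.
Absorbing cross-section = πr² = 7.390×10⁻⁷ m²; emitting surface = 4πr² = 2.956×10⁻⁶ m² (ratio 4).
εS·A_cross = εσ·A_surf·T⁴  ⇒  T⁴ = S/(4σ)   (ε cancels).
T⁴ = 20500/(4·5.67×10⁻⁸) = 9.039×10¹⁰ K⁴.
T = (9.039×10¹⁰)^(1/4).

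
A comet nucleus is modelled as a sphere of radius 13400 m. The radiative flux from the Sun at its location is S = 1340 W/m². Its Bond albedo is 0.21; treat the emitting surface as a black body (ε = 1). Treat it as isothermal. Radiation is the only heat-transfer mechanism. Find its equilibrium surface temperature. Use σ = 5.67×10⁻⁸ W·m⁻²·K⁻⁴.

At equilibrium, absorbed power = emitted power.
Absorbing cross-section = πr² = 5.641×10⁸ m²; emitting surface = 4πr² = 2.256×10⁹ m² (ratio 4).
(1−a)S·A_cross = εσ·A_surf·T⁴  ⇒  T⁴ = (1−a)S/(4σ).
T⁴ = 0.790·1340/(4·5.67×10⁻⁸) = 4.668×10⁹ K⁴.
T = (4.668×10⁹)^(1/4).

T ≈ 261 K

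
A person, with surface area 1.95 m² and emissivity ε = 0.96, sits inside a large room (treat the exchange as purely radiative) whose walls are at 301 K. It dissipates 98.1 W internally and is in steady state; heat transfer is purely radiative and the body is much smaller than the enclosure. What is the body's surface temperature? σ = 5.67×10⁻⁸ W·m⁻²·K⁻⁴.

For a small grey body in a large enclosure, net radiated power = εσA(T⁴ − T_w⁴).
Steady state: P = εσA(T⁴ − T_w⁴) with A = 1.95 m².
T⁴ = P/(εσA) + T_w⁴ = 98.1/(0.96·5.67×10⁻⁸·1.950) + (301)⁴
    = 9.242×10⁸ + 8.209×10⁹ = 9.133×10⁹ K⁴.

T ≈ 309 K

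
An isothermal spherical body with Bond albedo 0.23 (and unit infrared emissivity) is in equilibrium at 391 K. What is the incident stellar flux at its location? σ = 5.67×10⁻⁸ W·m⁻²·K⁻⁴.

S ≈ 6880 W/m²

(1−a)S·πr² = σ·4πr²·T⁴ ⇒ S = 4σT⁴/(1−a).
S = 4·5.67×10⁻⁸·2.337×10¹⁰/0.770.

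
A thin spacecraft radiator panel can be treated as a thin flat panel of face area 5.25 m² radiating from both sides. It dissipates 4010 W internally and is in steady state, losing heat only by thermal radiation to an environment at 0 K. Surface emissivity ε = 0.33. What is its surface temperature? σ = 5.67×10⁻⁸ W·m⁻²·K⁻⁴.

T ≈ 378 K

Steady state: internal power = radiated power, P = εσA T⁴.
Radiating area A = 2·5.25 = 10.50 m².
T⁴ = P/(εσA) = 4010/(0.33·5.67×10⁻⁸·10.50) = 2.041×10¹⁰ K⁴.
T = (2.041×10¹⁰)^(1/4).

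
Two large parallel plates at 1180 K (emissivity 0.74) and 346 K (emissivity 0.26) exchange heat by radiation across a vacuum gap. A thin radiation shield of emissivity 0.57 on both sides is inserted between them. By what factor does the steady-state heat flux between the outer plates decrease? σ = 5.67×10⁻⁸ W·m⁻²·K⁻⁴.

Without shield: q₀ = σΔ(T⁴)/(1/ε₁+1/ε₂−1) with denominator 4.198.
With shield the two gaps are in series; the resistances add: (1/ε₁+1/ε_s−1)+(1/ε_s+1/ε₂−1) = 2.106+4.601 = 6.706.
Heat-flux ratio q₀/q = 6.706/4.198.

factor ≈ 1.60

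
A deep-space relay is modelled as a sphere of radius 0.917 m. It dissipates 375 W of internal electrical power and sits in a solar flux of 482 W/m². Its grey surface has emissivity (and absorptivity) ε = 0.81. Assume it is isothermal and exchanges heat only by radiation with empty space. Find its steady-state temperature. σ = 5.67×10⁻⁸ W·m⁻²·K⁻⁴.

T ≈ 232 K

At steady state, absorbed solar power + internal power = radiated power.
Absorbed: α·S·A_cross = 0.81·482·2.642 = 1031 W (cross-section πr²).
Total input = 1031 + 375 = 1406 W.
Radiated: εσ·A_surf·T⁴ with A_surf = 4πr² = 10.57 m².
T⁴ = 1406/(0.81·5.67×10⁻⁸·10.57) = 2.898×10⁹ K⁴.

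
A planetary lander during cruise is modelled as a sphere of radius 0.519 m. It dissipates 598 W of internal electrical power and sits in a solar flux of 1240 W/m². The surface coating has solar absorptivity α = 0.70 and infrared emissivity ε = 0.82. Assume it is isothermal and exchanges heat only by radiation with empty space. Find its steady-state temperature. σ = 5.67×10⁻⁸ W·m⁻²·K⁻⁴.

At steady state, absorbed solar power + internal power = radiated power.
Absorbed: α·S·A_cross = 0.70·1240·0.8462 = 734.5 W (cross-section πr²).
Total input = 734.5 + 598 = 1333 W.
Radiated: εσ·A_surf·T⁴ with A_surf = 4πr² = 3.385 m².
T⁴ = 1333/(0.82·5.67×10⁻⁸·3.385) = 8.467×10⁹ K⁴.

T ≈ 303 K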